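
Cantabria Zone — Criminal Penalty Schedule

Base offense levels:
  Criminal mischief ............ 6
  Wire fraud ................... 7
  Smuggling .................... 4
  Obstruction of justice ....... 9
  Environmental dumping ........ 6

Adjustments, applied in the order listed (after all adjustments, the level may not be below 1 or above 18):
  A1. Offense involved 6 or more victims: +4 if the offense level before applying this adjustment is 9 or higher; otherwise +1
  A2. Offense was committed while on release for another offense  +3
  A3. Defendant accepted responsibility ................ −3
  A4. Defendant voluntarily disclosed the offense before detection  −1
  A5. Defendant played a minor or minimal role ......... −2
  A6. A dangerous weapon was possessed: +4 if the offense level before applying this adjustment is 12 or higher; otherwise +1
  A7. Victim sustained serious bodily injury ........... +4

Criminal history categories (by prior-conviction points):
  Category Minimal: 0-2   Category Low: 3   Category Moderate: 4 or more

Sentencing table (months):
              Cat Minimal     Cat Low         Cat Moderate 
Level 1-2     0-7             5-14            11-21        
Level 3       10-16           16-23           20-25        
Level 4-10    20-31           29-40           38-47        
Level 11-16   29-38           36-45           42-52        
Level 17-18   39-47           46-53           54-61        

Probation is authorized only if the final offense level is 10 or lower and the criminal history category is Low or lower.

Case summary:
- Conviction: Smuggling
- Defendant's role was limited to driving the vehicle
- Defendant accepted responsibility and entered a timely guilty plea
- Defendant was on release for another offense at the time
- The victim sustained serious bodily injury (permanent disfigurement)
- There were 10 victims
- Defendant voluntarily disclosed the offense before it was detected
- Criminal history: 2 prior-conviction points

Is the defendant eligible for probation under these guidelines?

Yes

Base offense level for smuggling: 4.
A1 applies (level before this adjustment is 4 < 9, so +1): 4 + 1 = 5.
A2 applies: 5 + 3 = 8.
A3 applies: 8 − 3 = 5.
A4 applies: 5 − 1 = 4.
A5 applies: 4 − 2 = 2.
A6 does not apply.
A7 applies: 2 + 4 = 6.
Final offense level: 6.
Criminal history: 2 prior points → Category Minimal (0-2).
Level 6 falls in the 4-10 band.
Grid: Level 4-10 × Category Minimal = 20-31 months.
Probation check: level 6 ≤ 10 and category Minimal ≤ Low → eligible.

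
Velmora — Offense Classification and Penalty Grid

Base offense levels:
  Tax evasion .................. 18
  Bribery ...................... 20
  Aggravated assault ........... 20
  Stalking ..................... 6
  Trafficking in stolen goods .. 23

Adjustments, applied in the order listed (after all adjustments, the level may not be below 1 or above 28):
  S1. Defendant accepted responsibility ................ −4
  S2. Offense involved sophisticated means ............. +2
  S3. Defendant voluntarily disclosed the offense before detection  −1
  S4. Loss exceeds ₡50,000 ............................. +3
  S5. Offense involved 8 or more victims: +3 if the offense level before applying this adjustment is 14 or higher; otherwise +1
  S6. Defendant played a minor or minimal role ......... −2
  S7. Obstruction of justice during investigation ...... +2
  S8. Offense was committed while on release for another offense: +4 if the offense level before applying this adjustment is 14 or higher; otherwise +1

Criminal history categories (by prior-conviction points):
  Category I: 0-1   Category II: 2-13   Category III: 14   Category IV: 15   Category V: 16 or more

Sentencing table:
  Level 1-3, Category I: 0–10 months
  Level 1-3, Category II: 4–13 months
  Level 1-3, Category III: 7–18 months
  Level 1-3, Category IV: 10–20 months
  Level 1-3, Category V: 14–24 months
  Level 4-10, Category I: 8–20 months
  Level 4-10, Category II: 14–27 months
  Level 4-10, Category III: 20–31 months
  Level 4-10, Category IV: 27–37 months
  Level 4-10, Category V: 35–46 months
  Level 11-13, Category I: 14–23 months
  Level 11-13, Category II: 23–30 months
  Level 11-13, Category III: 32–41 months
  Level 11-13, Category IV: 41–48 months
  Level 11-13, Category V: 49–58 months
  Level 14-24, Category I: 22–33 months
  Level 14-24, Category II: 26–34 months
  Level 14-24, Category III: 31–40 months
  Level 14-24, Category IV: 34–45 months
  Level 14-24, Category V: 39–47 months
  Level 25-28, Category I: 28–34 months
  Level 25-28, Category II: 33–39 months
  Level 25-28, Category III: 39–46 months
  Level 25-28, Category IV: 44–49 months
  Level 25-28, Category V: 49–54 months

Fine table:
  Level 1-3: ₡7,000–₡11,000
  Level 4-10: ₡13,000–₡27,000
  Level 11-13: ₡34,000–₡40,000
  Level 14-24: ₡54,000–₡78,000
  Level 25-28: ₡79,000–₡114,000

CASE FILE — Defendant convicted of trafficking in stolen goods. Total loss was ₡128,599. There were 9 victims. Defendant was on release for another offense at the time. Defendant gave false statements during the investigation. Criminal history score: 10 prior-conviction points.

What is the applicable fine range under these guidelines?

₡79,000–₡114,000

Base offense level for trafficking in stolen goods: 23.
S1 does not apply.
S3 does not apply.
S4 applies: 23 + 3 = 26.
S5 applies (level before this adjustment is 26 ≥ 14, so +3): 26 + 3 = 29.
S7 applies: 29 + 2 = 31.
S8 applies (level before this adjustment is 31 ≥ 14, so +4): 31 + 4 = 35.
Level 35 exceeds the maximum of 28; capped at 28.
Final offense level: 28.
Level 28 falls in the 25-28 band.
Fine table: Level 25-28 → ₡79,000–₡114,000.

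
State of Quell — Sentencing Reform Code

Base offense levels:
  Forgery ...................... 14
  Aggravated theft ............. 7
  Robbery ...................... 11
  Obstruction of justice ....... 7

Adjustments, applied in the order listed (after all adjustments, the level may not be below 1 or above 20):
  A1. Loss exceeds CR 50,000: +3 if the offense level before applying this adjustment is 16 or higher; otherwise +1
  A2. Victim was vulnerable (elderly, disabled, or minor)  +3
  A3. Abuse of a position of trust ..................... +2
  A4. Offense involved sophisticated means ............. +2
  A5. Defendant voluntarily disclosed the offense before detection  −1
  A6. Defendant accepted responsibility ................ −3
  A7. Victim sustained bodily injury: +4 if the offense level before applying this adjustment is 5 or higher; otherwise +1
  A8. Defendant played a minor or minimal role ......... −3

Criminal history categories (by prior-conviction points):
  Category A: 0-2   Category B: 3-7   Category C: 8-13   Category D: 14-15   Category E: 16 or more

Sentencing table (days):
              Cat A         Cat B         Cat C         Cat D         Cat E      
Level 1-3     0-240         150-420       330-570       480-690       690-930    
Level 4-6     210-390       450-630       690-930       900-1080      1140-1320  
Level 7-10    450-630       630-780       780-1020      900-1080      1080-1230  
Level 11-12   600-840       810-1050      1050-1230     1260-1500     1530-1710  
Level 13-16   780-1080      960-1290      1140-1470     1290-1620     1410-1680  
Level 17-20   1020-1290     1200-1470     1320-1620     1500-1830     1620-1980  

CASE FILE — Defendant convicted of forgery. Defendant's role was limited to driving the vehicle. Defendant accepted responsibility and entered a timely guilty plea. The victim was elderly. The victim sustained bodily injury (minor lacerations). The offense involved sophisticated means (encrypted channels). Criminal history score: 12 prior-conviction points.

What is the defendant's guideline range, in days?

Base offense level for forgery: 14.
A2 applies: 14 + 3 = 17.
A4 applies: 17 + 2 = 19.
A6 applies: 19 − 3 = 16.
A7 applies (level before this adjustment is 16 ≥ 5, so +4): 16 + 4 = 20.
A8 applies: 20 − 3 = 17.
Final offense level: 17.
Criminal history: 12 prior points → Category C (8-13).
Level 17 falls in the 17-20 band.
Grid: Level 17-20 × Category C = 1320-1620 days.

1320-1620 days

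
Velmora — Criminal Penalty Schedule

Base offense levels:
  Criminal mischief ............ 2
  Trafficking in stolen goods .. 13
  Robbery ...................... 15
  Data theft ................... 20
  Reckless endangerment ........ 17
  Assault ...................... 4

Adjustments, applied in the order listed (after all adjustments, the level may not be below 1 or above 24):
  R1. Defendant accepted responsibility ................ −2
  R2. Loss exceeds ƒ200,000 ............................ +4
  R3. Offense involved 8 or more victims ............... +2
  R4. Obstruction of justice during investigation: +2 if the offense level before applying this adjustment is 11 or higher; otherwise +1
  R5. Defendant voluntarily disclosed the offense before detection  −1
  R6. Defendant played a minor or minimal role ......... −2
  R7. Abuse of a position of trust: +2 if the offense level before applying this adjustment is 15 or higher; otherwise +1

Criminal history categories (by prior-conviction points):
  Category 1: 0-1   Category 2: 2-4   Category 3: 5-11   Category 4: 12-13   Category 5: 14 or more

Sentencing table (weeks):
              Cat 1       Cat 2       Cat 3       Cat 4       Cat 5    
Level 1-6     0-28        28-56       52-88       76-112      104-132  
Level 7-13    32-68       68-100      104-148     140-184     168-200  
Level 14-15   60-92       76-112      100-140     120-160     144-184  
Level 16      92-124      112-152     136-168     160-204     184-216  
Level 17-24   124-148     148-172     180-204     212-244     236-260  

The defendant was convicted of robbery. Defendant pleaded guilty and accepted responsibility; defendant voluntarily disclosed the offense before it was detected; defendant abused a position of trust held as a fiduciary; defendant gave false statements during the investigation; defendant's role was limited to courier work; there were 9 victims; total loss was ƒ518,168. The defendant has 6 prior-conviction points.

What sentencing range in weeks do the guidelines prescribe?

180-204 weeks

Base offense level for robbery: 15.
R1 applies: 15 − 2 = 13.
R2 applies: 13 + 4 = 17.
R3 applies: 17 + 2 = 19.
R4 applies (level before this adjustment is 19 ≥ 11, so +2): 19 + 2 = 21.
R5 applies: 21 − 1 = 20.
R6 applies: 20 − 2 = 18.
R7 applies (level before this adjustment is 18 ≥ 15, so +2): 18 + 2 = 20.
Final offense level: 20.
Criminal history: 6 prior points → Category 3 (5-11).
Level 20 falls in the 17-24 band.
Grid: Level 17-24 × Category 3 = 180-204 weeks.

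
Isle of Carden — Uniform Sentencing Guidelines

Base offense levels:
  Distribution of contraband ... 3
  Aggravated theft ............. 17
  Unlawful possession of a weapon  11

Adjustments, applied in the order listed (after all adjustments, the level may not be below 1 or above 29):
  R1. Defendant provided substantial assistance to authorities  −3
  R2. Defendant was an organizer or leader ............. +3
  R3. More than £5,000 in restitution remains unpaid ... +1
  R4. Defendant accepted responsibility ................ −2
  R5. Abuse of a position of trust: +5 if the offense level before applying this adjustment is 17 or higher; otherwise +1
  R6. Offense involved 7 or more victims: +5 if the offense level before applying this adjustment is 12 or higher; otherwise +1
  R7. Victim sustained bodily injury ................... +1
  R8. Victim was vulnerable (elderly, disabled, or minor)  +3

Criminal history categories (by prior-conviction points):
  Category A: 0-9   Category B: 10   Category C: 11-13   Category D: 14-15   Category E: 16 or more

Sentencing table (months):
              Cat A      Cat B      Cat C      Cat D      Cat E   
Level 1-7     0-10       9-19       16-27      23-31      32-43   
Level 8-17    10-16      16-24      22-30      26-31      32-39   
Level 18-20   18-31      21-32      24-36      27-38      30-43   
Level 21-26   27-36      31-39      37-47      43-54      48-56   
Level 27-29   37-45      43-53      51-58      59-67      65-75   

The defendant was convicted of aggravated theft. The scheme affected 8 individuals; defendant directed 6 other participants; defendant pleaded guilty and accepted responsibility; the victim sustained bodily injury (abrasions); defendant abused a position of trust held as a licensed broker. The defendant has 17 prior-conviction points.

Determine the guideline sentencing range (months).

Base offense level for aggravated theft: 17.
R2 applies: 17 + 3 = 20.
R3 does not apply.
R4 applies: 20 − 2 = 18.
R5 applies (level before this adjustment is 18 ≥ 17, so +5): 18 + 5 = 23.
R6 applies (level before this adjustment is 23 ≥ 12, so +5): 23 + 5 = 28.
R7 applies: 28 + 1 = 29.
R8 does not apply.
Final offense level: 29.
Criminal history: 17 prior points → Category E (16+).
Level 29 falls in the 27-29 band.
Grid: Level 27-29 × Category E = 65-75 months.

65-75 months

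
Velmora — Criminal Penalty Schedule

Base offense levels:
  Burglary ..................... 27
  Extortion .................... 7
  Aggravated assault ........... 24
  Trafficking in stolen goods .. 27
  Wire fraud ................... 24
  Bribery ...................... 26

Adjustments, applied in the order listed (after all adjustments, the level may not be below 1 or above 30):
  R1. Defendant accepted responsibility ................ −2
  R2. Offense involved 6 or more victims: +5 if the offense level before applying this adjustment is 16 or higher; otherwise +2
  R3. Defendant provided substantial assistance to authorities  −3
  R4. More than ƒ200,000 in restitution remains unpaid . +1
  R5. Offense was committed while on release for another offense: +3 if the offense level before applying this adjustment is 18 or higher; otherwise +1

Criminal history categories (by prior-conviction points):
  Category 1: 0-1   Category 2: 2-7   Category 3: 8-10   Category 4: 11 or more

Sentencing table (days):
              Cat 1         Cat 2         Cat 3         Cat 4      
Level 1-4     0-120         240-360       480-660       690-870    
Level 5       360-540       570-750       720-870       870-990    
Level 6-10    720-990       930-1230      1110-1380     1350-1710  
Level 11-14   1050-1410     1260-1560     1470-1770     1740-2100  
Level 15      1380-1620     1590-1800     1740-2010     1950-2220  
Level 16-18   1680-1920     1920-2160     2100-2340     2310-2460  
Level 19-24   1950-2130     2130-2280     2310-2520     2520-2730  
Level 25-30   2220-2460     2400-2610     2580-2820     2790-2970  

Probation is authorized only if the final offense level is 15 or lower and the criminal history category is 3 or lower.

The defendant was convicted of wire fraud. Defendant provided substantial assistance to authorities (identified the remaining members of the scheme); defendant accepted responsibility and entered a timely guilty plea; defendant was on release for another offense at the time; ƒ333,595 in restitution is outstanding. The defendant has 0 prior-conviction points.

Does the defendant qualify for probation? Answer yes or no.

Base offense level for wire fraud: 24.
R1 applies: 24 − 2 = 22.
R3 applies: 22 − 3 = 19.
R4 applies: 19 + 1 = 20.
R5 applies (level before this adjustment is 20 ≥ 18, so +3): 20 + 3 = 23.
Final offense level: 23.
Criminal history: 0 prior points → Category 1 (0-1).
Level 23 falls in the 19-24 band.
Grid: Level 19-24 × Category 1 = 1950-2130 days.
Probation check: level 23 > 15 and category 1 ≤ 3 → not eligible.

No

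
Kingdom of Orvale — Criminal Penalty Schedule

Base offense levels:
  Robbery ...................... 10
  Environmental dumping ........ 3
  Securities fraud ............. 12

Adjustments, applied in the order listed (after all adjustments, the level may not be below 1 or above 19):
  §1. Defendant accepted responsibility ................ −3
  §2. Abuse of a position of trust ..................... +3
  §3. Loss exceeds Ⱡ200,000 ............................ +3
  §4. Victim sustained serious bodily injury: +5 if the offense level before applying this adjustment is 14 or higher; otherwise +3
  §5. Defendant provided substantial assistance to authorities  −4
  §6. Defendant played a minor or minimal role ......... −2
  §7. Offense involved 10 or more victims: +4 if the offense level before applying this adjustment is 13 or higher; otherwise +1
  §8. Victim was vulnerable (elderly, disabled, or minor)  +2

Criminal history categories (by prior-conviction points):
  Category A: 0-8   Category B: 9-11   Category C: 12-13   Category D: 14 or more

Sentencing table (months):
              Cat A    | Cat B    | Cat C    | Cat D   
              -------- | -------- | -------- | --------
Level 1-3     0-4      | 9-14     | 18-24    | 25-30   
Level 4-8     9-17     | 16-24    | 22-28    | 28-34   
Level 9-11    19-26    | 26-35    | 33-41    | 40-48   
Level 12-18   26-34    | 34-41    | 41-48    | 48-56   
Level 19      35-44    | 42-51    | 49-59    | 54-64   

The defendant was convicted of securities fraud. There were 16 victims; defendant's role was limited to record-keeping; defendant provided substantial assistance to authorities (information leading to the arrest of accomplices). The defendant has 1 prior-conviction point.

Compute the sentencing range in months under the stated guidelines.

9-17 months

Base offense level for securities fraud: 12.
§1 does not apply.
§5 applies: 12 − 4 = 8.
§6 applies: 8 − 2 = 6.
§7 applies (level before this adjustment is 6 < 13, so +1): 6 + 1 = 7.
§8 does not apply.
Final offense level: 7.
Criminal history: 1 prior point → Category A (0-8).
Level 7 falls in the 4-8 band.
Grid: Level 4-8 × Category A = 9-17 months.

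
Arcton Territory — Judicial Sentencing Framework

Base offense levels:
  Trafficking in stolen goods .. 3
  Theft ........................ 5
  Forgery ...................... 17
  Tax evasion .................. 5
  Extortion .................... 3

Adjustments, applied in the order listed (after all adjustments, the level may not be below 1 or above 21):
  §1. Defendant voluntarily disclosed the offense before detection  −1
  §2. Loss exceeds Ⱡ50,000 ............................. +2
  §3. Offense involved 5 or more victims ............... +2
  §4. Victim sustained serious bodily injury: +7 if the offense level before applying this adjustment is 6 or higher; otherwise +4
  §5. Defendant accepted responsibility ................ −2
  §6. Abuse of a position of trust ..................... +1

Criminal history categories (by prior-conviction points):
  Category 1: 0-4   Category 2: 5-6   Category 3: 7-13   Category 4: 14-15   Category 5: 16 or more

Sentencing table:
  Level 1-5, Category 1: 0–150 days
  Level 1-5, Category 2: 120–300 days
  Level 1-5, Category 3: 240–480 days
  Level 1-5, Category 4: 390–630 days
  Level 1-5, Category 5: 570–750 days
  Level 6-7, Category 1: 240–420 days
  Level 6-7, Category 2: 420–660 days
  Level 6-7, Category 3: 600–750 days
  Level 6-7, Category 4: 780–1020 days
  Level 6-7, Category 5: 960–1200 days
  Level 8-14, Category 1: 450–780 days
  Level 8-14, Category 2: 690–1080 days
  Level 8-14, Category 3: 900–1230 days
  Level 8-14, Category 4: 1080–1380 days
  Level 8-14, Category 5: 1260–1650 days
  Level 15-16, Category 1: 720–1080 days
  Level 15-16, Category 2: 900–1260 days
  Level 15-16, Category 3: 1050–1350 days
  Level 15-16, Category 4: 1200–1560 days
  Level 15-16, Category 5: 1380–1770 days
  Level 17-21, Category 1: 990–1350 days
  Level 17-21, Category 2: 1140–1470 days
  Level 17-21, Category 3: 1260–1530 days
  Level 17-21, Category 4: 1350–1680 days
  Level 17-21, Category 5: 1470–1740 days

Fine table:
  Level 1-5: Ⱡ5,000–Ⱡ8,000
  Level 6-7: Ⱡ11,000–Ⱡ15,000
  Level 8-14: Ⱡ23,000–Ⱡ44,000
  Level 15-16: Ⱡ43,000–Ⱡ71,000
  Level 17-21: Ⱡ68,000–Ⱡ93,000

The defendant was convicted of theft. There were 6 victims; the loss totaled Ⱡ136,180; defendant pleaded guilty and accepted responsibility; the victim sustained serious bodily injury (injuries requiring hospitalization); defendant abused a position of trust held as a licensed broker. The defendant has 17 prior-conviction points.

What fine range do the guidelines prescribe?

Base offense level for theft: 5.
§1 does not apply.
§2 applies: 5 + 2 = 7.
§3 applies: 7 + 2 = 9.
§4 applies (level before this adjustment is 9 ≥ 6, so +7): 9 + 7 = 16.
§5 applies: 16 − 2 = 14.
§6 applies: 14 + 1 = 15.
Final offense level: 15.
Level 15 falls in the 15-16 band.
Fine table: Level 15-16 → Ⱡ43,000–Ⱡ71,000.

Ⱡ43,000–Ⱡ71,000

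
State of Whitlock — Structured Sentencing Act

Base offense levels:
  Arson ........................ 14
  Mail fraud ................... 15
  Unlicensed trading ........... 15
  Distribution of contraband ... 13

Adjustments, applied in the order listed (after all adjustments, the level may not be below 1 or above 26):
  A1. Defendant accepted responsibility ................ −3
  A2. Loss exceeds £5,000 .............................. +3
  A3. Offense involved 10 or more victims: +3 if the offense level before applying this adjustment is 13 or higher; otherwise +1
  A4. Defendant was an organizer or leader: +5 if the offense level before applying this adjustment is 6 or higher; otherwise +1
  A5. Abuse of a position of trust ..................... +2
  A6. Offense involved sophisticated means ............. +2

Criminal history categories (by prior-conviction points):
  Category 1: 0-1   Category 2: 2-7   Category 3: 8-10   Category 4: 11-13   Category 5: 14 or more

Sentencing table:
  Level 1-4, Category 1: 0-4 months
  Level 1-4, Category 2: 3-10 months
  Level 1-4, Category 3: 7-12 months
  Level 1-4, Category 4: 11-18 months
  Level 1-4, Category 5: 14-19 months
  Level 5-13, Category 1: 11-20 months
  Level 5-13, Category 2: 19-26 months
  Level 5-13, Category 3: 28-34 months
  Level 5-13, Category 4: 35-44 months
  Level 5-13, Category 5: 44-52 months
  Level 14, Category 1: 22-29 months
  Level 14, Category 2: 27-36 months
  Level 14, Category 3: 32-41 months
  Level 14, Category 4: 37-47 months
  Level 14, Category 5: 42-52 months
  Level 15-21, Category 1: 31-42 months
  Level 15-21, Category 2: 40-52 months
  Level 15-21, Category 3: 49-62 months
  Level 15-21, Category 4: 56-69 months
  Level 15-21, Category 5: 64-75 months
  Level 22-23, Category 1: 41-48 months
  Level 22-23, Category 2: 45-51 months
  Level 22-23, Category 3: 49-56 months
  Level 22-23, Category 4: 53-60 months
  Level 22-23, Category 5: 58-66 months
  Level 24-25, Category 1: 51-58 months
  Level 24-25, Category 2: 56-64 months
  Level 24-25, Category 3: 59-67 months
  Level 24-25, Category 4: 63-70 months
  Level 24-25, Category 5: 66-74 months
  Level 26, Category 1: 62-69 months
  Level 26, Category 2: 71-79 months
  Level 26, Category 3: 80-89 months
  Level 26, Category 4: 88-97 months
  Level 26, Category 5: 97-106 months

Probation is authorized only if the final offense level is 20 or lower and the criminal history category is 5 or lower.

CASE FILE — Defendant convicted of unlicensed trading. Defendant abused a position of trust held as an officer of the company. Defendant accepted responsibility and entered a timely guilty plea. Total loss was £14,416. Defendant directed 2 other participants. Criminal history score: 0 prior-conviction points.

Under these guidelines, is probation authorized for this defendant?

No

Base offense level for unlicensed trading: 15.
A1 applies: 15 − 3 = 12.
A2 applies: 12 + 3 = 15.
A4 applies (level before this adjustment is 15 ≥ 6, so +5): 15 + 5 = 20.
A5 applies: 20 + 2 = 22.
Final offense level: 22.
Criminal history: 0 prior points → Category 1 (0-1).
Level 22 falls in the 22-23 band.
Grid: Level 22-23 × Category 1 = 41-48 months.
Probation check: level 22 > 20 and category 1 ≤ 5 → not eligible.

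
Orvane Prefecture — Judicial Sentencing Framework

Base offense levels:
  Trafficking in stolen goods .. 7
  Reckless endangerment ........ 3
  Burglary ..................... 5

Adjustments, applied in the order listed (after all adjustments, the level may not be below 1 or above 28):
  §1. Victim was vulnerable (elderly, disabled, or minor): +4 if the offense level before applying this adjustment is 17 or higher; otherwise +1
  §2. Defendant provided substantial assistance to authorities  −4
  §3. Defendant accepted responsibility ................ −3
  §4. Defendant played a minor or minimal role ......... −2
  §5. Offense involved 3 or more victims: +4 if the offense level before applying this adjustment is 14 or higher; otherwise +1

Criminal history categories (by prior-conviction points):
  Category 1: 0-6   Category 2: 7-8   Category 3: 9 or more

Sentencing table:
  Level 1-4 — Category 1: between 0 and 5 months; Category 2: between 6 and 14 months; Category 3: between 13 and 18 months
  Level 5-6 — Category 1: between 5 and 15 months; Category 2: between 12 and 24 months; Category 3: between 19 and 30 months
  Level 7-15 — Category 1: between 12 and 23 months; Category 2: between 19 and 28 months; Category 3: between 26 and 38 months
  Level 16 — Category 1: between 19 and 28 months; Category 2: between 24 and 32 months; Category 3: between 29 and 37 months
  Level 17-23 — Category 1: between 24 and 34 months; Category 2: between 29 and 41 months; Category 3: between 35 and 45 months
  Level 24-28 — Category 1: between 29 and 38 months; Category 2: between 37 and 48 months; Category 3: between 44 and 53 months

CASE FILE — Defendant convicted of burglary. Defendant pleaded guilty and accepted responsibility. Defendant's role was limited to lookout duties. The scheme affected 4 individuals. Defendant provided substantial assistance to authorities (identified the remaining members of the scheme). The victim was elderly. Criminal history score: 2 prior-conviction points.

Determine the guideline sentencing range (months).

0-5 months

Base offense level for burglary: 5.
§1 applies (level before this adjustment is 5 < 17, so +1): 5 + 1 = 6.
§2 applies: 6 − 4 = 2.
§3 applies: 2 − 3 = -1.
§4 applies: -1 − 2 = -3.
§5 applies (level before this adjustment is -3 < 14, so +1): -3 + 1 = -2.
Level -2 is below the minimum of 1; floored at 1.
Final offense level: 1.
Criminal history: 2 prior points → Category 1 (0-6).
Level 1 falls in the 1-4 band.
Grid: Level 1-4 × Category 1 = 0-5 months.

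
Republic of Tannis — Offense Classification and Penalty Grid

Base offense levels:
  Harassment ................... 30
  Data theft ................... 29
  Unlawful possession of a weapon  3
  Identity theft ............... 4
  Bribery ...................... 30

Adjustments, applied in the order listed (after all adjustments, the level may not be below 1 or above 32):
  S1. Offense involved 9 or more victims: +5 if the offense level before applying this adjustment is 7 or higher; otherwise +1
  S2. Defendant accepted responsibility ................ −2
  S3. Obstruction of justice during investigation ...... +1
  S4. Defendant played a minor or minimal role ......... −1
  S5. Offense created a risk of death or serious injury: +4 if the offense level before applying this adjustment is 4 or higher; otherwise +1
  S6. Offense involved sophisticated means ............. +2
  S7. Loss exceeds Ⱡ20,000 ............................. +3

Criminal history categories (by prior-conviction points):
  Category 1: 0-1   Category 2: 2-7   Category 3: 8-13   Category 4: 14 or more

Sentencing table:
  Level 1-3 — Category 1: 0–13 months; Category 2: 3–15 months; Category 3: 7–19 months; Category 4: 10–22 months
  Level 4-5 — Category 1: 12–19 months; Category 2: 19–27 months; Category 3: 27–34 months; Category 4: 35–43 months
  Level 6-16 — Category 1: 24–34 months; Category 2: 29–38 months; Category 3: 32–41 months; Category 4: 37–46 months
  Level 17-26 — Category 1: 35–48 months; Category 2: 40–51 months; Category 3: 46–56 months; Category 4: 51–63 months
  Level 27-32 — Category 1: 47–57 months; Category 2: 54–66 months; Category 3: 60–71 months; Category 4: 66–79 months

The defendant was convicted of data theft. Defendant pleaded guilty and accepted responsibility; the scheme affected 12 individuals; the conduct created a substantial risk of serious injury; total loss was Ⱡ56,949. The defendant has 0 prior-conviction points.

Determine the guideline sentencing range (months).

Base offense level for data theft: 29.
S1 applies (level before this adjustment is 29 ≥ 7, so +5): 29 + 5 = 34.
S2 applies: 34 − 2 = 32.
S5 applies (level before this adjustment is 32 ≥ 4, so +4): 32 + 4 = 36.
S6 does not apply.
S7 applies: 36 + 3 = 39.
Level 39 exceeds the maximum of 32; capped at 32.
Final offense level: 32.
Criminal history: 0 prior points → Category 1 (0-1).
Level 32 falls in the 27-32 band.
Grid: Level 27-32 × Category 1 = 47-57 months.

47-57 months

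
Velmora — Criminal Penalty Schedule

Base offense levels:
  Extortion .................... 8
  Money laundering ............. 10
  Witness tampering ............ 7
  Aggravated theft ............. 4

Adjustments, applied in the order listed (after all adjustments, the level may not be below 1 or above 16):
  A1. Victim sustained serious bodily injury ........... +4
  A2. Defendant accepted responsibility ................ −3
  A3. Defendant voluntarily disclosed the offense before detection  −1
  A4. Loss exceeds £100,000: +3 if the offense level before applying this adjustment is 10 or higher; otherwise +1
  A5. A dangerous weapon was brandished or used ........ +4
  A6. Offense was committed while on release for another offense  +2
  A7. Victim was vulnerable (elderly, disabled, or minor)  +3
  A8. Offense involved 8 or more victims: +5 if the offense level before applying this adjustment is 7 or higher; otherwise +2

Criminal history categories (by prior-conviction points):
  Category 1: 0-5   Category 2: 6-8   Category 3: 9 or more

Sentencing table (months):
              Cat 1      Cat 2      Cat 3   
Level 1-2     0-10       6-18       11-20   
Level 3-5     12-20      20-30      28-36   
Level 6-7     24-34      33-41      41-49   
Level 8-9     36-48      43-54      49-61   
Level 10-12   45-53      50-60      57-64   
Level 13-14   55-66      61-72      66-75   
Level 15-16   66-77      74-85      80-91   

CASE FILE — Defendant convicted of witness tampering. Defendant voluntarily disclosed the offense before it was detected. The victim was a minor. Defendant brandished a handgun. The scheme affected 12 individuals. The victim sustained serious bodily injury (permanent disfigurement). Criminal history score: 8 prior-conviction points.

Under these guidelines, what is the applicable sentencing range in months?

74-85 months

Base offense level for witness tampering: 7.
A1 applies: 7 + 4 = 11.
A3 applies: 11 − 1 = 10.
A4 does not apply.
A5 applies: 10 + 4 = 14.
A7 applies: 14 + 3 = 17.
A8 applies (level before this adjustment is 17 ≥ 7, so +5): 17 + 5 = 22.
Level 22 exceeds the maximum of 16; capped at 16.
Final offense level: 16.
Criminal history: 8 prior points → Category 2 (6-8).
Level 16 falls in the 15-16 band.
Grid: Level 15-16 × Category 2 = 74-85 months.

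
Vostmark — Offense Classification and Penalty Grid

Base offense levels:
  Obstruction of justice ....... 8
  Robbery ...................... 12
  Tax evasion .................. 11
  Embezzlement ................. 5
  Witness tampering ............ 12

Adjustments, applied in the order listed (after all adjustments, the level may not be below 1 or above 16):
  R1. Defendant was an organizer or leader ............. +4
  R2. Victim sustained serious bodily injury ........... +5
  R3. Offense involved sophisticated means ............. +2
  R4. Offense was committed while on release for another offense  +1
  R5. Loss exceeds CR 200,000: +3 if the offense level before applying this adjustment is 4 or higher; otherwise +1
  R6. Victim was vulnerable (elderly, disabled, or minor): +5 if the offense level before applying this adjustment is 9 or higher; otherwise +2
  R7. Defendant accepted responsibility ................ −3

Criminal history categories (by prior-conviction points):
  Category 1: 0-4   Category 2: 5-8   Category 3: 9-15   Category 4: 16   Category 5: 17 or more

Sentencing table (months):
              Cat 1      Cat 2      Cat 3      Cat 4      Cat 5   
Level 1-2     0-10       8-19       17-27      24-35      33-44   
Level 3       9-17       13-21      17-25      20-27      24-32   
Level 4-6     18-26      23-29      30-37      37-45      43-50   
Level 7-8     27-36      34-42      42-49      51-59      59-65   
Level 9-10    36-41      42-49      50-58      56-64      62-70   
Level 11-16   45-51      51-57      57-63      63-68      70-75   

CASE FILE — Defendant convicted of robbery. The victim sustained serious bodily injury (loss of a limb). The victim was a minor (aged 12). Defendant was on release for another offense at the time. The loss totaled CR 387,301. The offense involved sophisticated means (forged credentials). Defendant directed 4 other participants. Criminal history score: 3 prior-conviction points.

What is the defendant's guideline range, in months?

Base offense level for robbery: 12.
R1 applies: 12 + 4 = 16.
R2 applies: 16 + 5 = 21.
R3 applies: 21 + 2 = 23.
R4 applies: 23 + 1 = 24.
R5 applies (level before this adjustment is 24 ≥ 4, so +3): 24 + 3 = 27.
R6 applies (level before this adjustment is 27 ≥ 9, so +5): 27 + 5 = 32.
Level 32 exceeds the maximum of 16; capped at 16.
Final offense level: 16.
Criminal history: 3 prior points → Category 1 (0-4).
Level 16 falls in the 11-16 band.
Grid: Level 11-16 × Category 1 = 45-51 months.

45-51 months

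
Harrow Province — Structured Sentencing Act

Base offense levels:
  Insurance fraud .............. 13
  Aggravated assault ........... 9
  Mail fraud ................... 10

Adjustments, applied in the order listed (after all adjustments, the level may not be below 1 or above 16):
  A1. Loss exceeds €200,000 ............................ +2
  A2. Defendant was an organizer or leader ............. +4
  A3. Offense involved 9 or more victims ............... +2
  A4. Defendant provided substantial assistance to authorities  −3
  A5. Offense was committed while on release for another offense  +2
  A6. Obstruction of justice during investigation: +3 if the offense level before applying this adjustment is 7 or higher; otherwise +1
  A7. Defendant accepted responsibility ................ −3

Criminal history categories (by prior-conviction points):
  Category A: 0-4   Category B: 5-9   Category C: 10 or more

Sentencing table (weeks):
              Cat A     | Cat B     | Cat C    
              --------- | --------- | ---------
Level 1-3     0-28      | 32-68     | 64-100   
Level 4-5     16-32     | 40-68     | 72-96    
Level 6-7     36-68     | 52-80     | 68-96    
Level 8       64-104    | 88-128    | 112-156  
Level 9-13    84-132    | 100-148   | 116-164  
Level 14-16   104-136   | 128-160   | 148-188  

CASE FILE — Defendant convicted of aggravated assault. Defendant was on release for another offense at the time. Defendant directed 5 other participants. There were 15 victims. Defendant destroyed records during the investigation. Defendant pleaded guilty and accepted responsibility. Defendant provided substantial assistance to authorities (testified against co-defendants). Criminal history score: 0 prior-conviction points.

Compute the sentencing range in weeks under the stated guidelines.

Base offense level for aggravated assault: 9.
A2 applies: 9 + 4 = 13.
A3 applies: 13 + 2 = 15.
A4 applies: 15 − 3 = 12.
A5 applies: 12 + 2 = 14.
A6 applies (level before this adjustment is 14 ≥ 7, so +3): 14 + 3 = 17.
A7 applies: 17 − 3 = 14.
Final offense level: 14.
Criminal history: 0 prior points → Category A (0-4).
Level 14 falls in the 14-16 band.
Grid: Level 14-16 × Category A = 104-136 weeks.

104-136 weeks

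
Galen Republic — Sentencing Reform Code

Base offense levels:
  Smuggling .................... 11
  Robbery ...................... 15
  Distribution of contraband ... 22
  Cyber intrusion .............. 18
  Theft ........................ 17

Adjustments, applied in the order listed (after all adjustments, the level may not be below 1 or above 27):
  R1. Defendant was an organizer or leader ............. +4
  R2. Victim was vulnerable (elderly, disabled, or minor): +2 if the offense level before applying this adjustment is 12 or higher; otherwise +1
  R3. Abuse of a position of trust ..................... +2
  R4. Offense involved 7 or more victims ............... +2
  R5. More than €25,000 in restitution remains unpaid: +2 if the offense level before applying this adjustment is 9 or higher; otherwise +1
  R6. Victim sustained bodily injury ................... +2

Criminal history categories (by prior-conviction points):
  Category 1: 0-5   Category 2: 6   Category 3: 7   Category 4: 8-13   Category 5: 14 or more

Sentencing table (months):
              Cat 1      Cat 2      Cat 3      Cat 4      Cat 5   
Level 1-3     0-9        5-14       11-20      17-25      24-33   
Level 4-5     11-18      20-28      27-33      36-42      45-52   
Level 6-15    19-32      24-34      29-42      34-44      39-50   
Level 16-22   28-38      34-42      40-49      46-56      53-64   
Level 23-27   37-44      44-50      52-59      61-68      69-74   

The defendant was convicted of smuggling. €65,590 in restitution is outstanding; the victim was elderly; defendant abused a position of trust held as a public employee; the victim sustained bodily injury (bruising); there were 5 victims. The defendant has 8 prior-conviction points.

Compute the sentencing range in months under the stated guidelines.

46-56 months

Base offense level for smuggling: 11.
R2 applies (level before this adjustment is 11 < 12, so +1): 11 + 1 = 12.
R3 applies: 12 + 2 = 14.
R5 applies (level before this adjustment is 14 ≥ 9, so +2): 14 + 2 = 16.
R6 applies: 16 + 2 = 18.
Final offense level: 18.
Criminal history: 8 prior points → Category 4 (8-13).
Level 18 falls in the 16-22 band.
Grid: Level 16-22 × Category 4 = 46-56 months.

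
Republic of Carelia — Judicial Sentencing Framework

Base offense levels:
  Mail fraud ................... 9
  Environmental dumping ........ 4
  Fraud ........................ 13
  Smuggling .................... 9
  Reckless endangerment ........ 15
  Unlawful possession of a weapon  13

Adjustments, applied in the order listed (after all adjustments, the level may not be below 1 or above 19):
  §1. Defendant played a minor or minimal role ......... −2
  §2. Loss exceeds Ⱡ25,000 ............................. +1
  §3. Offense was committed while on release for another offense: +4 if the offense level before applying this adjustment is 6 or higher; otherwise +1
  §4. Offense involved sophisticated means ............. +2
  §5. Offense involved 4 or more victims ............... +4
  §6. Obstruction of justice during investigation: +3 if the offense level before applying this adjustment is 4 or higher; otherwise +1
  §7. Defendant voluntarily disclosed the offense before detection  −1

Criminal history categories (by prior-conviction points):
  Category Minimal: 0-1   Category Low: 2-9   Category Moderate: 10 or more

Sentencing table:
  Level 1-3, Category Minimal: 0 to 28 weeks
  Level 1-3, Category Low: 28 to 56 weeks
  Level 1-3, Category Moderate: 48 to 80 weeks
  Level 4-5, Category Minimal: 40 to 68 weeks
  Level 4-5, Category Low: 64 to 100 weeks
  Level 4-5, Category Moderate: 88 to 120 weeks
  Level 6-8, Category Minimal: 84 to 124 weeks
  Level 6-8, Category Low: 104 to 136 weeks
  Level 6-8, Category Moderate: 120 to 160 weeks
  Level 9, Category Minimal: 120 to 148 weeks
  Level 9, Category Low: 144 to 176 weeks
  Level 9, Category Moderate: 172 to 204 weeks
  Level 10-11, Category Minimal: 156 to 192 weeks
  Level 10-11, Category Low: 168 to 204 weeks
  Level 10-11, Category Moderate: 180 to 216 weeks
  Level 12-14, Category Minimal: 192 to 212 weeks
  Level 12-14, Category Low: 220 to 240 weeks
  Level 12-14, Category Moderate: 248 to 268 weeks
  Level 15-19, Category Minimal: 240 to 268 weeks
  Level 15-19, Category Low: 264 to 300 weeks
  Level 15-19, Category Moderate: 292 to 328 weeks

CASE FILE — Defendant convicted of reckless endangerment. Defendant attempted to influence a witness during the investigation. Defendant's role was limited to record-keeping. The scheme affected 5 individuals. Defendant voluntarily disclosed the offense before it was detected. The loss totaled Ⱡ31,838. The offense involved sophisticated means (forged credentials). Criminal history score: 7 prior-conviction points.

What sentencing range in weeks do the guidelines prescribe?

Base offense level for reckless endangerment: 15.
§1 applies: 15 − 2 = 13.
§2 applies: 13 + 1 = 14.
§3 does not apply.
§4 applies: 14 + 2 = 16.
§5 applies: 16 + 4 = 20.
§6 applies (level before this adjustment is 20 ≥ 4, so +3): 20 + 3 = 23.
§7 applies: 23 − 1 = 22.
Level 22 exceeds the maximum of 19; capped at 19.
Final offense level: 19.
Criminal history: 7 prior points → Category Low (2-9).
Level 19 falls in the 15-19 band.
Grid: Level 15-19 × Category Low = 264-300 weeks.

264-300 weeks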